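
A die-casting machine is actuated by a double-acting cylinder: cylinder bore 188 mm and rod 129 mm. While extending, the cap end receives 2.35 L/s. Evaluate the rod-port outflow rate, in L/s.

Q_out ≈ 1.24 L/s

Cap-side area A_cap = π/4 × (188 mm)² = 27760 mm^2
Rod-side annular area A_ann = π/4 × (188² − 129²) = 14690 mm^2
Piston speed v = Q_in/A_cap; rod-end outflow Q_out = v × A_ann = Q_in × A_ann/A_cap.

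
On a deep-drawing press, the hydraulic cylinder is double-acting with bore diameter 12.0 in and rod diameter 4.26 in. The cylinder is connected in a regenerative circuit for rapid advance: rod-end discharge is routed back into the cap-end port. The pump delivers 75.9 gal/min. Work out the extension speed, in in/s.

v ≈ 20.5 in/s

In regeneration the rod-end outflow joins the pump flow into the cap end, so the net volume the pump must supply per unit advance equals the rod cross-section area.
Rod cross-section A_rod = π/4 × (4.26 in)² = 14.25 in^2
v = Q_pump / A_rod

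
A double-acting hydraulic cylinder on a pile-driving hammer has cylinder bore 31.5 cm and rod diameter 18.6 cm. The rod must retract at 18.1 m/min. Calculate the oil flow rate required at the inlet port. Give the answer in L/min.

Rod-side annular area A_ann = π/4 × (31.5² − 18.6²) = 507.6 cm^2
Q = A × v

Q ≈ 919 L/min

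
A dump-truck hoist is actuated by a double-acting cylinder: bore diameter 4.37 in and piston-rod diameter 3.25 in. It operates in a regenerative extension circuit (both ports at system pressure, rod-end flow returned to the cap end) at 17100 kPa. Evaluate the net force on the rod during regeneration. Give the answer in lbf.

With equal pressure on both faces, forces on the annular region cancel; the net push is pressure × rod cross-section.
Rod cross-section A_rod = π/4 × (3.25 in)² = 8.296 in^2
F = P × A_rod

F ≈ 20600 lbf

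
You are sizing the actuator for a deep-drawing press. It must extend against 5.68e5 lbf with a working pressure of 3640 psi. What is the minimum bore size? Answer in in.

Extension force acts on the full piston face: F = P × (π/4)D².
D = √(4F / (πP)) = √(4 × 5.68e5 lbf / (π × 3640 psi))

D ≈ 14.1 in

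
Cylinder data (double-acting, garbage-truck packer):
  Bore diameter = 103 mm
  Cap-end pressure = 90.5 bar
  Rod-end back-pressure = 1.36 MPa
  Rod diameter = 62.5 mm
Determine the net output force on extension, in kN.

F ≈ 68.2 kN

Cap-side area A_cap = π/4 × (103 mm)² = 8332 mm^2
Rod-side annular area A_ann = π/4 × (103² − 62.5²) = 5264 mm^2
Net thrust = P_cap·A_cap − P_rod·A_ann = 75.41 kN − 7.159 kN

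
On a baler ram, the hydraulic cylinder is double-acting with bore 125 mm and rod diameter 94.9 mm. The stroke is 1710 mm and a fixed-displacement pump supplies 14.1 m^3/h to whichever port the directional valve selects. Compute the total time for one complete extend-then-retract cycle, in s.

Cap-side area A_cap = π/4 × (125 mm)² = 12270 mm^2
Rod-side annular area A_ann = π/4 × (125² − 94.9²) = 5199 mm^2
t_ext = A_cap·L/Q = 5.358 s
t_ret = A_ann·L/Q = 2.270 s
t_cycle = t_ext + t_ret

t ≈ 7.63 s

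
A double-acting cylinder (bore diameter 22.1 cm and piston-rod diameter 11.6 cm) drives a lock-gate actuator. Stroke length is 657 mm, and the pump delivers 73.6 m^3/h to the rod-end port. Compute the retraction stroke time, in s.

t ≈ 0.893 s

Rod-side annular area A_ann = π/4 × (22.1² − 11.6²) = 277.9 cm^2
Swept volume V = A × L; t = V / Q = A·L / Q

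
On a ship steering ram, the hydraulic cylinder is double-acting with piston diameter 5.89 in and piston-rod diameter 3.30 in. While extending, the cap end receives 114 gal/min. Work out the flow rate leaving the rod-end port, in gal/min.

Cap-side area A_cap = π/4 × (5.89 in)² = 27.25 in^2
Rod-side annular area A_ann = π/4 × (5.89² − 3.30²) = 18.69 in^2
Piston speed v = Q_in/A_cap; rod-end outflow Q_out = v × A_ann = Q_in × A_ann/A_cap.

Q_out ≈ 78.2 gal/min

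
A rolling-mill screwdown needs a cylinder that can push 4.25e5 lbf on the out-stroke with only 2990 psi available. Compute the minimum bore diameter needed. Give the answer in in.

D ≈ 13.5 in

Extension force acts on the full piston face: F = P × (π/4)D².
D = √(4F / (πP)) = √(4 × 4.25e5 lbf / (π × 2990 psi))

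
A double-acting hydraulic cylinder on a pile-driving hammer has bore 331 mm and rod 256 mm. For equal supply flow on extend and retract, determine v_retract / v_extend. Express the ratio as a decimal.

Cap-side area A_cap = π/4 × (331 mm)² = 86050 mm^2
Rod-side annular area A_ann = π/4 × (331² − 256²) = 34580 mm^2
For equal Q, v ∝ 1/A, so v_ret/v_ext = A_cap/A_ann.

v_ret/v_ext ≈ 2.49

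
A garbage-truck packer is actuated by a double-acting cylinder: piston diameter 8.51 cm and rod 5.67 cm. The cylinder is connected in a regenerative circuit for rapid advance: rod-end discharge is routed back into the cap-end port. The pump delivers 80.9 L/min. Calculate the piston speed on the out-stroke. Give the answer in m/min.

In regeneration the rod-end outflow joins the pump flow into the cap end, so the net volume the pump must supply per unit advance equals the rod cross-section area.
Rod cross-section A_rod = π/4 × (5.67 cm)² = 25.25 cm^2
v = Q_pump / A_rod

v ≈ 32.0 m/min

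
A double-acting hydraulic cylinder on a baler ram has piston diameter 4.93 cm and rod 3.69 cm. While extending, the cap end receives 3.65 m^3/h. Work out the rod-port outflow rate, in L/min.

Q_out ≈ 26.8 L/min

Cap-side area A_cap = π/4 × (4.93 cm)² = 19.09 cm^2
Rod-side annular area A_ann = π/4 × (4.93² − 3.69²) = 8.395 cm^2
Piston speed v = Q_in/A_cap; rod-end outflow Q_out = v × A_ann = Q_in × A_ann/A_cap.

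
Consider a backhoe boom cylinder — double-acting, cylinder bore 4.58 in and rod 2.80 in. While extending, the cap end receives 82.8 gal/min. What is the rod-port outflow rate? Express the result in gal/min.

Cap-side area A_cap = π/4 × (4.58 in)² = 16.47 in^2
Rod-side annular area A_ann = π/4 × (4.58² − 2.80²) = 10.32 in^2
Piston speed v = Q_in/A_cap; rod-end outflow Q_out = v × A_ann = Q_in × A_ann/A_cap.

Q_out ≈ 51.9 gal/min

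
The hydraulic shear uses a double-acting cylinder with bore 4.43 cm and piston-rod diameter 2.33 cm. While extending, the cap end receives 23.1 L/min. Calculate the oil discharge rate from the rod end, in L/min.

Cap-side area A_cap = π/4 × (4.43 cm)² = 15.41 cm^2
Rod-side annular area A_ann = π/4 × (4.43² − 2.33²) = 11.15 cm^2
Piston speed v = Q_in/A_cap; rod-end outflow Q_out = v × A_ann = Q_in × A_ann/A_cap.

Q_out ≈ 16.7 L/min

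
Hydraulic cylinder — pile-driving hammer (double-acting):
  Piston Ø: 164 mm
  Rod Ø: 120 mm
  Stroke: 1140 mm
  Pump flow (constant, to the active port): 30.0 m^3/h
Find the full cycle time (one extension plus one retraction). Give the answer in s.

Cap-side area A_cap = π/4 × (164 mm)² = 21120 mm^2
Rod-side annular area A_ann = π/4 × (164² − 120²) = 9814 mm^2
t_ext = A_cap·L/Q = 2.890 s
t_ret = A_ann·L/Q = 1.343 s
t_cycle = t_ext + t_ret

t ≈ 4.23 s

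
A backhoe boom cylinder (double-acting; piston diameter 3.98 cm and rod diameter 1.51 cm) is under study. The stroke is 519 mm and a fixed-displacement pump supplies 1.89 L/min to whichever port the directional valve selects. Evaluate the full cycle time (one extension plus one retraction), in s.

Cap-side area A_cap = π/4 × (3.98 cm)² = 12.44 cm^2
Rod-side annular area A_ann = π/4 × (3.98² − 1.51²) = 10.65 cm^2
t_ext = A_cap·L/Q = 20.50 s
t_ret = A_ann·L/Q = 17.55 s
t_cycle = t_ext + t_ret

t ≈ 38.0 s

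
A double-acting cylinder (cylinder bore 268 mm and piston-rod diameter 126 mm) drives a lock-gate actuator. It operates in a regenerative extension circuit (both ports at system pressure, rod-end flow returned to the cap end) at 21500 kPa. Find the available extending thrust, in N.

With equal pressure on both faces, forces on the annular region cancel; the net push is pressure × rod cross-section.
Rod cross-section A_rod = π/4 × (126 mm)² = 12470 mm^2
F = P × A_rod

F ≈ 2.68e5 N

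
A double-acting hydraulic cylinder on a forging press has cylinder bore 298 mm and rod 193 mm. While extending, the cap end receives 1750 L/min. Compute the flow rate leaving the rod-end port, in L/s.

Cap-side area A_cap = π/4 × (298 mm)² = 69750 mm^2
Rod-side annular area A_ann = π/4 × (298² − 193²) = 40490 mm^2
Piston speed v = Q_in/A_cap; rod-end outflow Q_out = v × A_ann = Q_in × A_ann/A_cap.

Q_out ≈ 16.9 L/s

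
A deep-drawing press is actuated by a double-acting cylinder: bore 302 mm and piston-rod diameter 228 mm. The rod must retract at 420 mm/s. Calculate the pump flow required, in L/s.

Rod-side annular area A_ann = π/4 × (302² − 228²) = 30800 mm^2
Q = A × v

Q ≈ 12.9 L/s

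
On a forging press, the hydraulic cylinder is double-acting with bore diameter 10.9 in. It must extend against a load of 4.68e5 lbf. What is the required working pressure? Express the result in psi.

Cap-side area A_cap = π/4 × (10.9 in)² = 93.31 in^2
P = F / A = 4.68e5 lbf / A

P ≈ 5020 psi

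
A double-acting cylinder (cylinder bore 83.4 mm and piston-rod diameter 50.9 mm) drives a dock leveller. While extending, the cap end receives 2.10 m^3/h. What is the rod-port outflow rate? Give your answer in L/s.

Cap-side area A_cap = π/4 × (83.4 mm)² = 5463 mm^2
Rod-side annular area A_ann = π/4 × (83.4² − 50.9²) = 3428 mm^2
Piston speed v = Q_in/A_cap; rod-end outflow Q_out = v × A_ann = Q_in × A_ann/A_cap.

Q_out ≈ 0.366 L/s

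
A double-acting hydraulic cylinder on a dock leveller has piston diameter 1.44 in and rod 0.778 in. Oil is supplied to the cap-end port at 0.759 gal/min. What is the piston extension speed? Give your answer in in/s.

Cap-side area A_cap = π/4 × (1.44 in)² = 1.629 in^2
v = Q / A

v ≈ 1.79 in/s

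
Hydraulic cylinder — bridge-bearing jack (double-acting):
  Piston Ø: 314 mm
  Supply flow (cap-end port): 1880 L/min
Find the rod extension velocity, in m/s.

v ≈ 0.405 m/s

Cap-side area A_cap = π/4 × (314 mm)² = 77440 mm^2
v = Q / A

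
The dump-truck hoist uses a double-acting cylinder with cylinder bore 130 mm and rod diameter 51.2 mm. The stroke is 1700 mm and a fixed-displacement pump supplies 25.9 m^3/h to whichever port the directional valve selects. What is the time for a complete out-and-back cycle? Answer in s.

Cap-side area A_cap = π/4 × (130 mm)² = 13270 mm^2
Rod-side annular area A_ann = π/4 × (130² − 51.2²) = 11210 mm^2
t_ext = A_cap·L/Q = 3.136 s
t_ret = A_ann·L/Q = 2.650 s
t_cycle = t_ext + t_ret

t ≈ 5.79 s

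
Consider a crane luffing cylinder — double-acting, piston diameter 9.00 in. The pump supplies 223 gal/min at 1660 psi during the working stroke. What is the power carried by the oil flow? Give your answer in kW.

Hydraulic power = P × Q

W ≈ 161 kW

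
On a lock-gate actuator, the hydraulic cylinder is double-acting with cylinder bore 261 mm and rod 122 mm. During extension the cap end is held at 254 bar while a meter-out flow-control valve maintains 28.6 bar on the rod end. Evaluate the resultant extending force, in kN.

Cap-side area A_cap = π/4 × (261 mm)² = 53500 mm^2
Rod-side annular area A_ann = π/4 × (261² − 122²) = 41810 mm^2
Net thrust = P_cap·A_cap − P_rod·A_ann = 1359 kN − 119.6 kN

F ≈ 1240 kN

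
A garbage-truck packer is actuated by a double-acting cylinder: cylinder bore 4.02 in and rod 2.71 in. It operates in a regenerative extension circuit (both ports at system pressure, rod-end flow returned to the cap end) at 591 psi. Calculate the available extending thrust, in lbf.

With equal pressure on both faces, forces on the annular region cancel; the net push is pressure × rod cross-section.
Rod cross-section A_rod = π/4 × (2.71 in)² = 5.768 in^2
F = P × A_rod

F ≈ 3410 lbf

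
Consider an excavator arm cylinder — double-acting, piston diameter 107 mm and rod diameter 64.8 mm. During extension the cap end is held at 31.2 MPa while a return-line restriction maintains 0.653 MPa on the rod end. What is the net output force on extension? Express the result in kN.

Cap-side area A_cap = π/4 × (107 mm)² = 8992 mm^2
Rod-side annular area A_ann = π/4 × (107² − 64.8²) = 5694 mm^2
Net thrust = P_cap·A_cap − P_rod·A_ann = 280.6 kN − 3.718 kN

F ≈ 277 kN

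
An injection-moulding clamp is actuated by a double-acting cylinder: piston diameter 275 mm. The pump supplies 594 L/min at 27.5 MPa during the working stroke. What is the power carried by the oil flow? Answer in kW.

Hydraulic power = P × Q

W ≈ 272 kW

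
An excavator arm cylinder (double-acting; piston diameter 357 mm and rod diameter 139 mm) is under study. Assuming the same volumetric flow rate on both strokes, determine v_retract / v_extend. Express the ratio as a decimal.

Cap-side area A_cap = π/4 × (357 mm)² = 1.001e5 mm^2
Rod-side annular area A_ann = π/4 × (357² − 139²) = 84920 mm^2
For equal Q, v ∝ 1/A, so v_ret/v_ext = A_cap/A_ann.

v_ret/v_ext ≈ 1.18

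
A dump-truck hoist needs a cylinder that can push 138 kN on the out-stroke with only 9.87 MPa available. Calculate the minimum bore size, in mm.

Extension force acts on the full piston face: F = P × (π/4)D².
D = √(4F / (πP)) = √(4 × 138 kN / (π × 9.87 MPa))

D ≈ 133 mm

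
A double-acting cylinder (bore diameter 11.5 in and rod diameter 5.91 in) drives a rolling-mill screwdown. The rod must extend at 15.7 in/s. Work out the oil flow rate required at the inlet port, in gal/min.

Q ≈ 424 gal/min

Cap-side area A_cap = π/4 × (11.5 in)² = 103.9 in^2
Q = A × v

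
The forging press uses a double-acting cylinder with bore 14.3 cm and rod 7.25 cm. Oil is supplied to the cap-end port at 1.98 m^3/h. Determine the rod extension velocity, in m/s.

v ≈ 0.0342 m/s

Cap-side area A_cap = π/4 × (14.3 cm)² = 160.6 cm^2
v = Q / A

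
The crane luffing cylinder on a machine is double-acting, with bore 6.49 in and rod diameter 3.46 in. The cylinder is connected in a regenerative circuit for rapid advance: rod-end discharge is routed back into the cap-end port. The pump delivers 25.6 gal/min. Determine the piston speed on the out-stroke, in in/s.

In regeneration the rod-end outflow joins the pump flow into the cap end, so the net volume the pump must supply per unit advance equals the rod cross-section area.
Rod cross-section A_rod = π/4 × (3.46 in)² = 9.402 in^2
v = Q_pump / A_rod

v ≈ 10.5 in/s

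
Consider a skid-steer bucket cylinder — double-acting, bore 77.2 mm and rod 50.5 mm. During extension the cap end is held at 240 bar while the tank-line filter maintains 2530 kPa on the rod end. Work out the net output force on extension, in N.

Cap-side area A_cap = π/4 × (77.2 mm)² = 4681 mm^2
Rod-side annular area A_ann = π/4 × (77.2² − 50.5²) = 2678 mm^2
Net thrust = P_cap·A_cap − P_rod·A_ann = 1.123e5 N − 6775 N

F ≈ 1.06e5 N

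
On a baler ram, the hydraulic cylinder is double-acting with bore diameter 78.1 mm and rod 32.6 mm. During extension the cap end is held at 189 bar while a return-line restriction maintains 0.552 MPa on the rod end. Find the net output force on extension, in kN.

F ≈ 88.4 kN

Cap-side area A_cap = π/4 × (78.1 mm)² = 4791 mm^2
Rod-side annular area A_ann = π/4 × (78.1² − 32.6²) = 3956 mm^2
Net thrust = P_cap·A_cap − P_rod·A_ann = 90.54 kN − 2.184 kN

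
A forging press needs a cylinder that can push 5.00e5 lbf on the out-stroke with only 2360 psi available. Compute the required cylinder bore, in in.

D ≈ 16.4 in

Extension force acts on the full piston face: F = P × (π/4)D².
D = √(4F / (πP)) = √(4 × 5.00e5 lbf / (π × 2360 psi))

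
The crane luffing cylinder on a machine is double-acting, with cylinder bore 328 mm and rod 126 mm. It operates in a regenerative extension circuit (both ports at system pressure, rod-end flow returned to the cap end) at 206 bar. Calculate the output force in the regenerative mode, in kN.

F ≈ 257 kN

With equal pressure on both faces, forces on the annular region cancel; the net push is pressure × rod cross-section.
Rod cross-section A_rod = π/4 × (126 mm)² = 12470 mm^2
F = P × A_rod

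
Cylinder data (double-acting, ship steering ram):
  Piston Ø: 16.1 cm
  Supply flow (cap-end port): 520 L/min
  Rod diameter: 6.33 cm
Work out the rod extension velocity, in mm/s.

Cap-side area A_cap = π/4 × (16.1 cm)² = 203.6 cm^2
v = Q / A

v ≈ 426 mm/s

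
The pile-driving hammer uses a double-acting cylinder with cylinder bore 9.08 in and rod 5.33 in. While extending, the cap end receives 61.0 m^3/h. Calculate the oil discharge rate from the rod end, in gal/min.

Cap-side area A_cap = π/4 × (9.08 in)² = 64.75 in^2
Rod-side annular area A_ann = π/4 × (9.08² − 5.33²) = 42.44 in^2
Piston speed v = Q_in/A_cap; rod-end outflow Q_out = v × A_ann = Q_in × A_ann/A_cap.

Q_out ≈ 176 gal/min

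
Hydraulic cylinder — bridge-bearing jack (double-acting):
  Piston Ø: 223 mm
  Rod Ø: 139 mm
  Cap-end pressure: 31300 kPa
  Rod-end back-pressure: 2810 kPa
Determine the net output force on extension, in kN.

Cap-side area A_cap = π/4 × (223 mm)² = 39060 mm^2
Rod-side annular area A_ann = π/4 × (223² − 139²) = 23880 mm^2
Net thrust = P_cap·A_cap − P_rod·A_ann = 1222 kN − 67.11 kN

F ≈ 1160 kN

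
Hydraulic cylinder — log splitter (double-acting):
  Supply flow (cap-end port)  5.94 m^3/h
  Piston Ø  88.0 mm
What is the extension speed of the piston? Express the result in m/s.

Cap-side area A_cap = π/4 × (88.0 mm)² = 6082 mm^2
v = Q / A

v ≈ 0.271 m/s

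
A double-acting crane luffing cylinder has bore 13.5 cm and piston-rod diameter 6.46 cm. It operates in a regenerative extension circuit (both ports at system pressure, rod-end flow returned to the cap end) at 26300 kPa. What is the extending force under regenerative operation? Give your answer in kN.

F ≈ 86.2 kN

With equal pressure on both faces, forces on the annular region cancel; the net push is pressure × rod cross-section.
Rod cross-section A_rod = π/4 × (6.46 cm)² = 32.78 cm^2
F = P × A_rod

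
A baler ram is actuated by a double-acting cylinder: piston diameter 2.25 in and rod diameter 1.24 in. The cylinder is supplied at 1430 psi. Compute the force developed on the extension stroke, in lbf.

F ≈ 5690 lbf

Cap-side area A_cap = π/4 × (2.25 in)² = 3.976 in^2
F = P × A_cap = 1430 psi × A_cap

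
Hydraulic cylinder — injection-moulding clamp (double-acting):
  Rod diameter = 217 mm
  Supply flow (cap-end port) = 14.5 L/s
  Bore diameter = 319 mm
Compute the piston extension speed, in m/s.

Cap-side area A_cap = π/4 × (319 mm)² = 79920 mm^2
v = Q / A

v ≈ 0.181 m/s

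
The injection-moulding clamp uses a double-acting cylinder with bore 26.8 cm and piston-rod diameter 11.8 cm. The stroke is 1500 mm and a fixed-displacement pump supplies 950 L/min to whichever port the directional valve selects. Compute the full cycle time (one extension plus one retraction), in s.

Cap-side area A_cap = π/4 × (26.8 cm)² = 564.1 cm^2
Rod-side annular area A_ann = π/4 × (26.8² − 11.8²) = 454.7 cm^2
t_ext = A_cap·L/Q = 5.344 s
t_ret = A_ann·L/Q = 4.308 s
t_cycle = t_ext + t_ret

t ≈ 9.65 s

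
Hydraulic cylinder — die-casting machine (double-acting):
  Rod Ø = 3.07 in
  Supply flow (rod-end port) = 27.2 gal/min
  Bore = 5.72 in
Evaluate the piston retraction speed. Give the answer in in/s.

v ≈ 5.72 in/s

Rod-side annular area A_ann = π/4 × (5.72² − 3.07²) = 18.29 in^2
Flow into the rod-end port fills the annular volume.
v = Q / A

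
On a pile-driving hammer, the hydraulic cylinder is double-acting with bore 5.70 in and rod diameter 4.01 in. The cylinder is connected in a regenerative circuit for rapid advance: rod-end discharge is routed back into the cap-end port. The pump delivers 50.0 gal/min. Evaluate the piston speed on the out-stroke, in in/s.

v ≈ 15.2 in/s

In regeneration the rod-end outflow joins the pump flow into the cap end, so the net volume the pump must supply per unit advance equals the rod cross-section area.
Rod cross-section A_rod = π/4 × (4.01 in)² = 12.63 in^2
v = Q_pump / A_rod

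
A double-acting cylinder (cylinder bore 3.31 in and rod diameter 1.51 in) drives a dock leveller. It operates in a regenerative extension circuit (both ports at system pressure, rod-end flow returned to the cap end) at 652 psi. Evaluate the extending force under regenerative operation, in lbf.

F ≈ 1170 lbf

With equal pressure on both faces, forces on the annular region cancel; the net push is pressure × rod cross-section.
Rod cross-section A_rod = π/4 × (1.51 in)² = 1.791 in^2
F = P × A_rod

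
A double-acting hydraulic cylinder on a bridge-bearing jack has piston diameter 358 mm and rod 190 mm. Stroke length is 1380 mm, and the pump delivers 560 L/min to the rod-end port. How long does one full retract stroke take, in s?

Rod-side annular area A_ann = π/4 × (358² − 190²) = 72310 mm^2
Swept volume V = A × L; t = V / Q = A·L / Q

t ≈ 10.7 s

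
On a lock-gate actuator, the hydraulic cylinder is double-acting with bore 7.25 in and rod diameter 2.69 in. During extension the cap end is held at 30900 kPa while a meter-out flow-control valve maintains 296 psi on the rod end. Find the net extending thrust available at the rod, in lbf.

F ≈ 1.74e5 lbf

Cap-side area A_cap = π/4 × (7.25 in)² = 41.28 in^2
Rod-side annular area A_ann = π/4 × (7.25² − 2.69²) = 35.60 in^2
Net thrust = P_cap·A_cap − P_rod·A_ann = 1.850e5 lbf − 10540 lbf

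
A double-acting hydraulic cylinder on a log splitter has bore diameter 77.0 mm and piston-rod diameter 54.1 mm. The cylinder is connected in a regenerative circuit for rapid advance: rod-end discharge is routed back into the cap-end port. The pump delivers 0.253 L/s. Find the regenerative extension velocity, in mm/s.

In regeneration the rod-end outflow joins the pump flow into the cap end, so the net volume the pump must supply per unit advance equals the rod cross-section area.
Rod cross-section A_rod = π/4 × (54.1 mm)² = 2299 mm^2
v = Q_pump / A_rod

v ≈ 110 mm/s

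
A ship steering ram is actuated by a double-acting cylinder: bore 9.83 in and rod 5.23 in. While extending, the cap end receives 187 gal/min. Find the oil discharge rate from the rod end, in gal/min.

Q_out ≈ 134 gal/min

Cap-side area A_cap = π/4 × (9.83 in)² = 75.89 in^2
Rod-side annular area A_ann = π/4 × (9.83² − 5.23²) = 54.41 in^2
Piston speed v = Q_in/A_cap; rod-end outflow Q_out = v × A_ann = Q_in × A_ann/A_cap.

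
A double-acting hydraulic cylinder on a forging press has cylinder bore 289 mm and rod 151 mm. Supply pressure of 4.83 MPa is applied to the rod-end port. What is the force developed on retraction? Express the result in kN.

Rod-side annular area A_ann = π/4 × (289² − 151²) = 47690 mm^2
On retraction the pressure acts on the annular area (bore minus rod).
F = P × A_ann

F ≈ 230 kN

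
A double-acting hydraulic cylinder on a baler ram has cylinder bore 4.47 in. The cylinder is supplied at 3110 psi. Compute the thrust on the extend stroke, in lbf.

Cap-side area A_cap = π/4 × (4.47 in)² = 15.69 in^2
F = P × A_cap = 3110 psi × A_cap

F ≈ 48800 lbf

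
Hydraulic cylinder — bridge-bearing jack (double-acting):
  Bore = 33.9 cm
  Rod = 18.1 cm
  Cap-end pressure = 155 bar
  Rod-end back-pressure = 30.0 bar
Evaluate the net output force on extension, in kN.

F ≈ 1210 kN

Cap-side area A_cap = π/4 × (33.9 cm)² = 902.6 cm^2
Rod-side annular area A_ann = π/4 × (33.9² − 18.1²) = 645.3 cm^2
Net thrust = P_cap·A_cap − P_rod·A_ann = 1399 kN − 193.6 kN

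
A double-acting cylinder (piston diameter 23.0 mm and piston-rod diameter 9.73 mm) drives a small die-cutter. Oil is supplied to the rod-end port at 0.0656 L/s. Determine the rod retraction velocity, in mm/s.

v ≈ 192 mm/s

Rod-side annular area A_ann = π/4 × (23.0² − 9.73²) = 341.1 mm^2
Flow into the rod-end port fills the annular volume.
v = Q / A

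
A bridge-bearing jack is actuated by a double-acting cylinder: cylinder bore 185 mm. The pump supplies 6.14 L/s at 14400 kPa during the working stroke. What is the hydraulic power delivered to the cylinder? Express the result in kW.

Hydraulic power = P × Q

W ≈ 88.4 kW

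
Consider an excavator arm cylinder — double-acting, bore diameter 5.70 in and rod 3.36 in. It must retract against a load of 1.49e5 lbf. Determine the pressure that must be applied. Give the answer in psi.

Rod-side annular area A_ann = π/4 × (5.70² − 3.36²) = 16.65 in^2
Retraction: pressure acts on the annular area.
P = F / A = 1.49e5 lbf / A

P ≈ 8950 psi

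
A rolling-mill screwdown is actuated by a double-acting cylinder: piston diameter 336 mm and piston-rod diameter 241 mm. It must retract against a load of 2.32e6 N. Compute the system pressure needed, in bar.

Rod-side annular area A_ann = π/4 × (336² − 241²) = 43050 mm^2
Retraction: pressure acts on the annular area.
P = F / A = 2.32e6 N / A

P ≈ 539 bar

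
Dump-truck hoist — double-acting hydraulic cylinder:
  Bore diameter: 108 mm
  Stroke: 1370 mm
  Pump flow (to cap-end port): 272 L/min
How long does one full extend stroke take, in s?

Cap-side area A_cap = π/4 × (108 mm)² = 9161 mm^2
Swept volume V = A × L; t = V / Q = A·L / Q

t ≈ 2.77 s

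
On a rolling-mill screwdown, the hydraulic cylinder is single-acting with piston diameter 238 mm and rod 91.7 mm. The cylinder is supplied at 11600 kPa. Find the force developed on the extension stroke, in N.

F ≈ 5.16e5 N

Cap-side area A_cap = π/4 × (238 mm)² = 44490 mm^2
F = P × A_cap = 11600 kPa × A_cap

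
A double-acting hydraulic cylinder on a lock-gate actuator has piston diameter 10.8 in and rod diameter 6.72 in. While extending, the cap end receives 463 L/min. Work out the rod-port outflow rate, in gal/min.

Q_out ≈ 75.0 gal/min

Cap-side area A_cap = π/4 × (10.8 in)² = 91.61 in^2
Rod-side annular area A_ann = π/4 × (10.8² − 6.72²) = 56.14 in^2
Piston speed v = Q_in/A_cap; rod-end outflow Q_out = v × A_ann = Q_in × A_ann/A_cap.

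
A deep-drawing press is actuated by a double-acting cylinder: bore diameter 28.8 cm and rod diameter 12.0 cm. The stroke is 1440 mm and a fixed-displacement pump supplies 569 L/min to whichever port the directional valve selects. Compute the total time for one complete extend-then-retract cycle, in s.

Cap-side area A_cap = π/4 × (28.8 cm)² = 651.4 cm^2
Rod-side annular area A_ann = π/4 × (28.8² − 12.0²) = 538.3 cm^2
t_ext = A_cap·L/Q = 9.892 s
t_ret = A_ann·L/Q = 8.174 s
t_cycle = t_ext + t_ret

t ≈ 18.1 s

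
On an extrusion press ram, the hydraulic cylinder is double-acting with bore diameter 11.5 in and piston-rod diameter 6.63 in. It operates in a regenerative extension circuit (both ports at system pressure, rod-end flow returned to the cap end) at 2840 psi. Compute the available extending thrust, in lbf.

F ≈ 98000 lbf

With equal pressure on both faces, forces on the annular region cancel; the net push is pressure × rod cross-section.
Rod cross-section A_rod = π/4 × (6.63 in)² = 34.52 in^2
F = P × A_rod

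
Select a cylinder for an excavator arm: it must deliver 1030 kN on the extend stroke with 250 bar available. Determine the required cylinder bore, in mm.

D ≈ 229 mm

Extension force acts on the full piston face: F = P × (π/4)D².
D = √(4F / (πP)) = √(4 × 1030 kN / (π × 250 bar))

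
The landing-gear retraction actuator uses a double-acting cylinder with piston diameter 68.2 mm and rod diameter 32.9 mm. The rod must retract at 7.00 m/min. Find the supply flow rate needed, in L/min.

Rod-side annular area A_ann = π/4 × (68.2² − 32.9²) = 2803 mm^2
Q = A × v

Q ≈ 19.6 L/min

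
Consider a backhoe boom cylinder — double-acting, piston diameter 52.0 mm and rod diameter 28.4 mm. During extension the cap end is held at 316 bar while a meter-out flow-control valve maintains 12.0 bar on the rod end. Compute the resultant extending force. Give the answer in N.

Cap-side area A_cap = π/4 × (52.0 mm)² = 2124 mm^2
Rod-side annular area A_ann = π/4 × (52.0² − 28.4²) = 1490 mm^2
Net thrust = P_cap·A_cap − P_rod·A_ann = 67110 N − 1788 N

F ≈ 65300 N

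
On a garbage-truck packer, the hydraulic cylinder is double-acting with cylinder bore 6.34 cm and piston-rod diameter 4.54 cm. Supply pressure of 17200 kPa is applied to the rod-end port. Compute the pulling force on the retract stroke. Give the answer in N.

F ≈ 26500 N

Rod-side annular area A_ann = π/4 × (6.34² − 4.54²) = 15.38 cm^2
On retraction the pressure acts on the annular area (bore minus rod).
F = P × A_ann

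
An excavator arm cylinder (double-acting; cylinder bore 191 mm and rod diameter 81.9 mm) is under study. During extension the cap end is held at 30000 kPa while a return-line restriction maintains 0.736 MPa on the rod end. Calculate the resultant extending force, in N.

F ≈ 8.42e5 N

Cap-side area A_cap = π/4 × (191 mm)² = 28650 mm^2
Rod-side annular area A_ann = π/4 × (191² − 81.9²) = 23380 mm^2
Net thrust = P_cap·A_cap − P_rod·A_ann = 8.596e5 N − 17210 N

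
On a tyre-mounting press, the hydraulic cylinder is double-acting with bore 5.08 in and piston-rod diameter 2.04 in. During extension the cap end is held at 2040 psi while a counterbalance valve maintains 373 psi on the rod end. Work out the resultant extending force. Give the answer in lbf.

F ≈ 35000 lbf

Cap-side area A_cap = π/4 × (5.08 in)² = 20.27 in^2
Rod-side annular area A_ann = π/4 × (5.08² − 2.04²) = 17.00 in^2
Net thrust = P_cap·A_cap − P_rod·A_ann = 41350 lbf − 6341 lbf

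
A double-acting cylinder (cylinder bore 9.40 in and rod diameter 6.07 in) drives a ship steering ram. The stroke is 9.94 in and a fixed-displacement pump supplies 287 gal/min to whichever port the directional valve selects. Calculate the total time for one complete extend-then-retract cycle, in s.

Cap-side area A_cap = π/4 × (9.40 in)² = 69.40 in^2
Rod-side annular area A_ann = π/4 × (9.40² − 6.07²) = 40.46 in^2
t_ext = A_cap·L/Q = 0.6243 s
t_ret = A_ann·L/Q = 0.3640 s
t_cycle = t_ext + t_ret

t ≈ 0.988 s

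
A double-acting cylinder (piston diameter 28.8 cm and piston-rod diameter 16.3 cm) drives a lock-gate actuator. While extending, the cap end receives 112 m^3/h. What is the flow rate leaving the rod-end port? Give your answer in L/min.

Cap-side area A_cap = π/4 × (28.8 cm)² = 651.4 cm^2
Rod-side annular area A_ann = π/4 × (28.8² − 16.3²) = 442.8 cm^2
Piston speed v = Q_in/A_cap; rod-end outflow Q_out = v × A_ann = Q_in × A_ann/A_cap.

Q_out ≈ 1270 L/min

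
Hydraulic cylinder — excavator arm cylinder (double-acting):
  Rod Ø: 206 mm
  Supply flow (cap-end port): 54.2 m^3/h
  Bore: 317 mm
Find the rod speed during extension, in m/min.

Cap-side area A_cap = π/4 × (317 mm)² = 78920 mm^2
v = Q / A

v ≈ 11.4 m/min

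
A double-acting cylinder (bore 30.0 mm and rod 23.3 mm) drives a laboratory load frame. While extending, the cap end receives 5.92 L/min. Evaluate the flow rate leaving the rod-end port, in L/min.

Q_out ≈ 2.35 L/min

Cap-side area A_cap = π/4 × (30.0 mm)² = 706.9 mm^2
Rod-side annular area A_ann = π/4 × (30.0² − 23.3²) = 280.5 mm^2
Piston speed v = Q_in/A_cap; rod-end outflow Q_out = v × A_ann = Q_in × A_ann/A_cap.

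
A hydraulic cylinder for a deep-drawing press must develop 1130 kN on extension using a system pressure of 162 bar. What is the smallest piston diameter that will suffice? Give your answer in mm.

Extension force acts on the full piston face: F = P × (π/4)D².
D = √(4F / (πP)) = √(4 × 1130 kN / (π × 162 bar))

D ≈ 298 mm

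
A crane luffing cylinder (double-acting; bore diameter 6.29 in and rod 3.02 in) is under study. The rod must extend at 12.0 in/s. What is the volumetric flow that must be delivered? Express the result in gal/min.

Cap-side area A_cap = π/4 × (6.29 in)² = 31.07 in^2
Q = A × v

Q ≈ 96.9 gal/min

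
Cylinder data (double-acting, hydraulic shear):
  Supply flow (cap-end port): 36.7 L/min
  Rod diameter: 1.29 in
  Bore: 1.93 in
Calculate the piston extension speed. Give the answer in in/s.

Cap-side area A_cap = π/4 × (1.93 in)² = 2.926 in^2
v = Q / A

v ≈ 12.8 in/s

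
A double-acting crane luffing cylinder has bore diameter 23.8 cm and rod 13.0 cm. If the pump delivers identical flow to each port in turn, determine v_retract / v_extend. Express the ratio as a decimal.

v_ret/v_ext ≈ 1.43

Cap-side area A_cap = π/4 × (23.8 cm)² = 444.9 cm^2
Rod-side annular area A_ann = π/4 × (23.8² − 13.0²) = 312.1 cm^2
For equal Q, v ∝ 1/A, so v_ret/v_ext = A_cap/A_ann.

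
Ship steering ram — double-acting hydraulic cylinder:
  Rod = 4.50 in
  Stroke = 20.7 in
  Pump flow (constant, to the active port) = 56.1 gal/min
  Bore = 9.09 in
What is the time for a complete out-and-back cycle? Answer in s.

t ≈ 10.9 s

Cap-side area A_cap = π/4 × (9.09 in)² = 64.90 in^2
Rod-side annular area A_ann = π/4 × (9.09² − 4.50²) = 48.99 in^2
t_ext = A_cap·L/Q = 6.220 s
t_ret = A_ann·L/Q = 4.695 s
t_cycle = t_ext + t_ret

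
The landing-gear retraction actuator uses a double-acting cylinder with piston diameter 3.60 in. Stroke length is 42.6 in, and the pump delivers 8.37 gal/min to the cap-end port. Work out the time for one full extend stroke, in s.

Cap-side area A_cap = π/4 × (3.60 in)² = 10.18 in^2
Swept volume V = A × L; t = V / Q = A·L / Q

t ≈ 13.5 s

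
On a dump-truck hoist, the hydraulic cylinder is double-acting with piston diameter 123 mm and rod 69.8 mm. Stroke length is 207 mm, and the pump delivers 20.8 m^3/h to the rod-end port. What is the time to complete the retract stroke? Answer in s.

Rod-side annular area A_ann = π/4 × (123² − 69.8²) = 8056 mm^2
Swept volume V = A × L; t = V / Q = A·L / Q

t ≈ 0.289 s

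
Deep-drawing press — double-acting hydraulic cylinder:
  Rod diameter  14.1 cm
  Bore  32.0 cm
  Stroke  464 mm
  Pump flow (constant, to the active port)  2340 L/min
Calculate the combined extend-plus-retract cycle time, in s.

t ≈ 1.73 s

Cap-side area A_cap = π/4 × (32.0 cm)² = 804.2 cm^2
Rod-side annular area A_ann = π/4 × (32.0² − 14.1²) = 648.1 cm^2
t_ext = A_cap·L/Q = 0.9568 s
t_ret = A_ann·L/Q = 0.7711 s
t_cycle = t_ext + t_ret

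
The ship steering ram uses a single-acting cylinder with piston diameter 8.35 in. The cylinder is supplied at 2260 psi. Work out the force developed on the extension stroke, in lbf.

Cap-side area A_cap = π/4 × (8.35 in)² = 54.76 in^2
F = P × A_cap = 2260 psi × A_cap

F ≈ 1.24e5 lbf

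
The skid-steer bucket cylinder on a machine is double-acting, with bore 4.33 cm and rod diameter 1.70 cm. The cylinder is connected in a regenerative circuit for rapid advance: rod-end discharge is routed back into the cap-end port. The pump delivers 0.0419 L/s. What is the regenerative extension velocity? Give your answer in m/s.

v ≈ 0.185 m/s

In regeneration the rod-end outflow joins the pump flow into the cap end, so the net volume the pump must supply per unit advance equals the rod cross-section area.
Rod cross-section A_rod = π/4 × (1.70 cm)² = 2.270 cm^2
v = Q_pump / A_rod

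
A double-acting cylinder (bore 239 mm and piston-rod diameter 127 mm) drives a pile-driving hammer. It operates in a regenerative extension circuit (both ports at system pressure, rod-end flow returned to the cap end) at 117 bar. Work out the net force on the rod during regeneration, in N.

With equal pressure on both faces, forces on the annular region cancel; the net push is pressure × rod cross-section.
Rod cross-section A_rod = π/4 × (127 mm)² = 12670 mm^2
F = P × A_rod

F ≈ 1.48e5 N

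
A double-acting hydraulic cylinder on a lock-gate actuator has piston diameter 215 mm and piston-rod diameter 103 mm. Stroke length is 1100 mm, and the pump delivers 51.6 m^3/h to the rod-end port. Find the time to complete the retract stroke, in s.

Rod-side annular area A_ann = π/4 × (215² − 103²) = 27970 mm^2
Swept volume V = A × L; t = V / Q = A·L / Q

t ≈ 2.15 s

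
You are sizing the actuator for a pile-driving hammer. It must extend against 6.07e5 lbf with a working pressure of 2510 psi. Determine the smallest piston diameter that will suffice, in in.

Extension force acts on the full piston face: F = P × (π/4)D².
D = √(4F / (πP)) = √(4 × 6.07e5 lbf / (π × 2510 psi))

D ≈ 17.5 in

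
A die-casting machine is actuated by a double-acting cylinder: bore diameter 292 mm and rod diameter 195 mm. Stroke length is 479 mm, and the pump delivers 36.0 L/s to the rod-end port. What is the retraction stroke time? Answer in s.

t ≈ 0.494 s

Rod-side annular area A_ann = π/4 × (292² − 195²) = 37100 mm^2
Swept volume V = A × L; t = V / Q = A·L / Q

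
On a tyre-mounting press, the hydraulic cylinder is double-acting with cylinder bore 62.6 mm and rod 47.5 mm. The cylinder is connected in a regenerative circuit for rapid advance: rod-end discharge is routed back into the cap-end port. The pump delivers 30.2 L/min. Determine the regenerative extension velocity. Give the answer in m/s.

v ≈ 0.284 m/s

In regeneration the rod-end outflow joins the pump flow into the cap end, so the net volume the pump must supply per unit advance equals the rod cross-section area.
Rod cross-section A_rod = π/4 × (47.5 mm)² = 1772 mm^2
v = Q_pump / A_rod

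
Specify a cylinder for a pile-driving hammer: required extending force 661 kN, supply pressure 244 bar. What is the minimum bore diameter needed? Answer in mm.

Extension force acts on the full piston face: F = P × (π/4)D².
D = √(4F / (πP)) = √(4 × 661 kN / (π × 244 bar))

D ≈ 186 mm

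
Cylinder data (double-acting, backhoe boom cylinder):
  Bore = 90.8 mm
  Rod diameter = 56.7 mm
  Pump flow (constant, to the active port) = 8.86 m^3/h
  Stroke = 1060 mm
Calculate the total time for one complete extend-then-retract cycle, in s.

Cap-side area A_cap = π/4 × (90.8 mm)² = 6475 mm^2
Rod-side annular area A_ann = π/4 × (90.8² − 56.7²) = 3950 mm^2
t_ext = A_cap·L/Q = 2.789 s
t_ret = A_ann·L/Q = 1.701 s
t_cycle = t_ext + t_ret

t ≈ 4.49 s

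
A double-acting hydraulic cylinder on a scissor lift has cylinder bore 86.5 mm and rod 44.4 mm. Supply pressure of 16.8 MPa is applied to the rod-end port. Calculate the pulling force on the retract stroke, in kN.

Rod-side annular area A_ann = π/4 × (86.5² − 44.4²) = 4328 mm^2
On retraction the pressure acts on the annular area (bore minus rod).
F = P × A_ann

F ≈ 72.7 kN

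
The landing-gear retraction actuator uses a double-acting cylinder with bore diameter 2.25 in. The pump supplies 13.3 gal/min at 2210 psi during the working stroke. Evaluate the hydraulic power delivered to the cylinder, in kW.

Hydraulic power = P × Q

W ≈ 12.8 kW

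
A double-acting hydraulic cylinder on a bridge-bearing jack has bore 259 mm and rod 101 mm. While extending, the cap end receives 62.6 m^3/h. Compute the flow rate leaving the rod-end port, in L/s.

Cap-side area A_cap = π/4 × (259 mm)² = 52690 mm^2
Rod-side annular area A_ann = π/4 × (259² − 101²) = 44670 mm^2
Piston speed v = Q_in/A_cap; rod-end outflow Q_out = v × A_ann = Q_in × A_ann/A_cap.

Q_out ≈ 14.7 L/s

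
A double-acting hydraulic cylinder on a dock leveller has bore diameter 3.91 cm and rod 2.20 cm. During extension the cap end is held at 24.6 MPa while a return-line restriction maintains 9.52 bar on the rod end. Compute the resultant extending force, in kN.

Cap-side area A_cap = π/4 × (3.91 cm)² = 12.01 cm^2
Rod-side annular area A_ann = π/4 × (3.91² − 2.20²) = 8.206 cm^2
Net thrust = P_cap·A_cap − P_rod·A_ann = 29.54 kN − 0.7812 kN

F ≈ 28.8 kN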